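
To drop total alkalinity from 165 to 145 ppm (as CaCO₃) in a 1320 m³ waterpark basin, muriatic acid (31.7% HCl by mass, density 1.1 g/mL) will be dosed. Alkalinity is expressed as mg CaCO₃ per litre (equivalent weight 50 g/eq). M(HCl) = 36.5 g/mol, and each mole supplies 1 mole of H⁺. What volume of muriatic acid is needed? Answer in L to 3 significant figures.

55.3 L

Volume: 1320 m³ = 1,320,000 L.
Alkalinity to neutralize: (165 − 145) = 20 mg/L as CaCO₃ × 1,320,000 L = 26,400 g as CaCO₃.
Equivalents of H⁺ required: 26,400 ÷ 50 g/eq = 528 eq = 528 mol HCl.
Mass of HCl: 528 × 36.5 = 19,270 g.
Mass of 31.7% solution: 19,270 / 0.317 = 60,790 g.
Volume: 60,790 g ÷ 1.1 g/mL = 55,270 mL.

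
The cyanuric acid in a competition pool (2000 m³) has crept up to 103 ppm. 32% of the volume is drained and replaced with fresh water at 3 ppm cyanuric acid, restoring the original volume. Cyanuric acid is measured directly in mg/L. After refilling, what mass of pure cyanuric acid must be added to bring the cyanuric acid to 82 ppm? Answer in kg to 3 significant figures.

Volume: 2000 m³ = 2,000,000 L.
After draining 32% and refilling: 103 × 0.68 + 3 × 0.32 = 71 ppm.
Deficit to target: 82 − 71 = 11 mg/L.
Mass: 11 mg/L × 2,000,000 L = 22,000 g cyanuric acid.

22.0 kg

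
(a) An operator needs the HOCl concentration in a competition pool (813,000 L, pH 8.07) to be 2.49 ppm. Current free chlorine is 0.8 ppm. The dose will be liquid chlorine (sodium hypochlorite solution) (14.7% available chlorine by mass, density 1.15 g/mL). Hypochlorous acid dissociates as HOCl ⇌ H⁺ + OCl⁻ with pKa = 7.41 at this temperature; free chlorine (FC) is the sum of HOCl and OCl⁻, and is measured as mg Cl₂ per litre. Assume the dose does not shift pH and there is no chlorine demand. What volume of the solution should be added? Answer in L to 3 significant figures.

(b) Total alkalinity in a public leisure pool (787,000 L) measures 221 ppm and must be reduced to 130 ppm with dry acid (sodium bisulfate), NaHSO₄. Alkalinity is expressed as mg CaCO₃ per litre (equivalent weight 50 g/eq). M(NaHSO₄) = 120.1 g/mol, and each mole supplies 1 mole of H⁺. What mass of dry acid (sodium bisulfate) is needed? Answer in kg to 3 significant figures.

(a) [OCl⁻]/[HOCl] = 10^(pH − pKa) = 10^(8.07 − 7.41) = 4.571; fraction as HOCl = 1/(1 + 4.571) = 0.1795.
(a) Free chlorine required for 2.49 ppm HOCl: 2.49 / 0.1795 = 13.87 ppm.
(a) FC to add: 13.87 − 0.8 = 13.07 mg/L as Cl₂.
(a) Cl₂ equivalent: 13.07 mg/L × 813,000 L = 10,630 g.
(a) Product at 14.7% available Cl: 10,630 / 0.147 = 72,290 g.
(a) Volume: 72,290 g ÷ 1.15 g/mL = 62,860 mL.

(b) Alkalinity to neutralize: (221 − 130) = 91 mg/L as CaCO₃ × 787,000 L = 71,620 g as CaCO₃.
(b) Equivalents of H⁺ required: 71,620 ÷ 50 g/eq = 1432 eq = 1432 mol NaHSO₄.
(b) Mass of NaHSO₄: 1432 × 120.1 = 172,000 g.

(a) 62.9 L; (b) 172 kg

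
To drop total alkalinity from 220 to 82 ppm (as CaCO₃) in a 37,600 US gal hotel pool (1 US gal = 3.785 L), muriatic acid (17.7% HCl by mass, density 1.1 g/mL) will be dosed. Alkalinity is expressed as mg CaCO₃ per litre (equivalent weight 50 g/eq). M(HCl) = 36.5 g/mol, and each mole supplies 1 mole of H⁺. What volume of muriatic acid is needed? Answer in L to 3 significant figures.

Volume: 37,600 US gal × 3.785 L/gal = 142,316 L.
Alkalinity to neutralize: (220 − 82) = 138 mg/L as CaCO₃ × 142,316 L = 19,640 g as CaCO₃.
Equivalents of H⁺ required: 19,640 ÷ 50 g/eq = 392.8 eq = 392.8 mol HCl.
Mass of HCl: 392.8 × 36.5 = 14,340 g.
Mass of 17.7% solution: 14,340 / 0.177 = 81,000 g.
Volume: 81,000 g ÷ 1.1 g/mL = 73,640 mL.

73.6 L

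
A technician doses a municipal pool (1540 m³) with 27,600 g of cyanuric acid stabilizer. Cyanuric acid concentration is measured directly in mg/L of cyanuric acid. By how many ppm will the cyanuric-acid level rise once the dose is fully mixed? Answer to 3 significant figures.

Volume: 1540 m³ = 1,540,000 L.
Rise: 27,600 g / 1,540,000 L × 1000 = 17.92 mg/L.

17.9 ppm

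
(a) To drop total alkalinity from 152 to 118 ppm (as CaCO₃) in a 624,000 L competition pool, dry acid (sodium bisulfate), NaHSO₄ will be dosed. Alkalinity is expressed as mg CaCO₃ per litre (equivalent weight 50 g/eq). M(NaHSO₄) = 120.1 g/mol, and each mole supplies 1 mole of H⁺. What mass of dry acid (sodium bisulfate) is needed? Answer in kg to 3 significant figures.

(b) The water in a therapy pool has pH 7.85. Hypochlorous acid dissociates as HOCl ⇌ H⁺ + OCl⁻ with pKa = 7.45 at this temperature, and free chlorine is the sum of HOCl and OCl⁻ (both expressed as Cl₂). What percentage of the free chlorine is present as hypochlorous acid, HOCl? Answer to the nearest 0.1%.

(a) 51.0 kg; (b) 28.5%

(a) Alkalinity to neutralize: (152 − 118) = 34 mg/L as CaCO₃ × 624,000 L = 21,220 g as CaCO₃.
(a) Equivalents of H⁺ required: 21,220 ÷ 50 g/eq = 424.3 eq = 424.3 mol NaHSO₄.
(a) Mass of NaHSO₄: 424.3 × 120.1 = 50,960 g.

(b) [OCl⁻]/[HOCl] = 10^(pH − pKa) = 10^(7.85 − 7.45) = 10^0.40 = 2.512.
(b) Fraction as HOCl = 1 / (1 + 2.512) = 0.2847.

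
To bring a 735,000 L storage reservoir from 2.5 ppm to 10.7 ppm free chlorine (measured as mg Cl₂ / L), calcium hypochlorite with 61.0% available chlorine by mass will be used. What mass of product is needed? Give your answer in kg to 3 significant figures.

9.88 kg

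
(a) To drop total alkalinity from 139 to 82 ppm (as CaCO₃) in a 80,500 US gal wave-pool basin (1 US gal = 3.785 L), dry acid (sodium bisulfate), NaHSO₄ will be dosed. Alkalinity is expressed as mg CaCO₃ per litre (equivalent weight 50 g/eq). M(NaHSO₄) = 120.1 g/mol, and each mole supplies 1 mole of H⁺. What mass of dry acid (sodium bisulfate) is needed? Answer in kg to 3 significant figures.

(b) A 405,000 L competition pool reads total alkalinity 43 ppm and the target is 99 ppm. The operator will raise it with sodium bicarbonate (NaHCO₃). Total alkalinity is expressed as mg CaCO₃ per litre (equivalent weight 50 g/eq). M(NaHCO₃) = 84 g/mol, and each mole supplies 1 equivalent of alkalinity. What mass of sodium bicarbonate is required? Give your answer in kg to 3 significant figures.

(a) Volume: 80,500 US gal × 3.785 L/gal = 304,692 L.
(a) Alkalinity to neutralize: (139 − 82) = 57 mg/L as CaCO₃ × 304,692 L = 17,370 g as CaCO₃.
(a) Equivalents of H⁺ required: 17,370 ÷ 50 g/eq = 347.3 eq = 347.3 mol NaHSO₄.
(a) Mass of NaHSO₄: 347.3 × 120.1 = 41,720 g.

(b) Alkalinity to add: (99 − 43) = 56 mg/L as CaCO₃ × 405,000 L = 22,680 g as CaCO₃.
(b) Equivalents: 22,680 g ÷ 50 g/eq = 453.6 eq.
(b) NaHCO₃ supplies 1 eq per mole → 453.6 mol.
(b) Mass: 453.6 mol × 84 g/mol = 38,100 g.

(a) 41.7 kg; (b) 38.1 kg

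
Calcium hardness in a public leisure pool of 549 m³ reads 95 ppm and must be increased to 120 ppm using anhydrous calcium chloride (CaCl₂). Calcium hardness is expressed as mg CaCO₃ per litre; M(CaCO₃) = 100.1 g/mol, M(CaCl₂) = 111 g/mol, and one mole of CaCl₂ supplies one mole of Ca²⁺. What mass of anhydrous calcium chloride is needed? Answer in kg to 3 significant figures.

Volume: 549 m³ = 549,000 L.
Hardness to add: (120 − 95) = 25 mg/L as CaCO₃ × 549,000 L = 13,720 g as CaCO₃.
Moles of Ca²⁺ (1 mol Ca²⁺ ≡ 1 mol CaCO₃): 13,720 / 100.1 g/mol = 137.1 mol.
Mass of CaCl₂: 137.1 × 111 = 15,220 g.

15.2 kg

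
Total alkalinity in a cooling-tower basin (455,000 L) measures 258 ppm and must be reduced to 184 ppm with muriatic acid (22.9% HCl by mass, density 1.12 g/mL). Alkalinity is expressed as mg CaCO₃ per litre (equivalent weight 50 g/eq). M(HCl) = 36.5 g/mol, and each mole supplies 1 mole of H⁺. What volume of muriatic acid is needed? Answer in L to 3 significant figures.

95.8 L

Alkalinity to neutralize: (258 − 184) = 74 mg/L as CaCO₃ × 455,000 L = 33,670 g as CaCO₃.
Equivalents of H⁺ required: 33,670 ÷ 50 g/eq = 673.4 eq = 673.4 mol HCl.
Mass of HCl: 673.4 × 36.5 = 24,580 g.
Mass of 22.9% solution: 24,580 / 0.229 = 107,300 g.
Volume: 107,300 g ÷ 1.12 g/mL = 95,830 mL.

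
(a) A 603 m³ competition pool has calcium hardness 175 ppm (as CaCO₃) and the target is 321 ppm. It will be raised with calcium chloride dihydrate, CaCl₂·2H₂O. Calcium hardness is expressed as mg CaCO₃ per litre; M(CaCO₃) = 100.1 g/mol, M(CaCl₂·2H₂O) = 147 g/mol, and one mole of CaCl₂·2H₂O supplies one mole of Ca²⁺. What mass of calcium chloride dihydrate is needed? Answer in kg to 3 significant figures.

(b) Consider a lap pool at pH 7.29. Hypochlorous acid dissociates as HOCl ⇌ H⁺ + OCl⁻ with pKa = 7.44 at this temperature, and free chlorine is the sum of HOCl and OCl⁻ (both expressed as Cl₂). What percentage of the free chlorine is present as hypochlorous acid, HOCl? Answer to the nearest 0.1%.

(a) 129 kg; (b) 58.5%

(a) Volume: 603 m³ = 603,000 L.
(a) Hardness to add: (321 − 175) = 146 mg/L as CaCO₃ × 603,000 L = 88,040 g as CaCO₃.
(a) Moles of Ca²⁺ (1 mol Ca²⁺ ≡ 1 mol CaCO₃): 88,040 / 100.1 g/mol = 879.5 mol.
(a) Mass of CaCl₂·2H₂O: 879.5 × 147 = 129,300 g.

(b) [OCl⁻]/[HOCl] = 10^(pH − pKa) = 10^(7.29 − 7.44) = 10^-0.15 = 0.7079.
(b) Fraction as HOCl = 1 / (1 + 0.7079) = 0.5855.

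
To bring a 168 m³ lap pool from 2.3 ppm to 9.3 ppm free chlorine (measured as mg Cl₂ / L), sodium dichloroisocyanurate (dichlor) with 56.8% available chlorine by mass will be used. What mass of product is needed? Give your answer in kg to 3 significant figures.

Volume: 168 m³ = 168,000 L.
Chlorine deficit: 9.3 − 2.3 = 7 ppm = 7 mg/L as Cl₂.
Cl₂ equivalent needed: 7 mg/L × 168,000 L = 1,176,000 mg = 1176 g.
Product at 56.8% available chlorine: 1176 / 0.568 = 2070 g.

2.07 kg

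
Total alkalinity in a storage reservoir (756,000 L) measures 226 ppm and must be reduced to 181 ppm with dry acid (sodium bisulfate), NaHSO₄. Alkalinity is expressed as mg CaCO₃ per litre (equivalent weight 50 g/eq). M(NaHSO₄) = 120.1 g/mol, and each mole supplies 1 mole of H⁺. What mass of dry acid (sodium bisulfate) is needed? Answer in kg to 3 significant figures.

Alkalinity to neutralize: (226 − 181) = 45 mg/L as CaCO₃ × 756,000 L = 34,020 g as CaCO₃.
Equivalents of H⁺ required: 34,020 ÷ 50 g/eq = 680.4 eq = 680.4 mol NaHSO₄.
Mass of NaHSO₄: 680.4 × 120.1 = 81,720 g.

81.7 kg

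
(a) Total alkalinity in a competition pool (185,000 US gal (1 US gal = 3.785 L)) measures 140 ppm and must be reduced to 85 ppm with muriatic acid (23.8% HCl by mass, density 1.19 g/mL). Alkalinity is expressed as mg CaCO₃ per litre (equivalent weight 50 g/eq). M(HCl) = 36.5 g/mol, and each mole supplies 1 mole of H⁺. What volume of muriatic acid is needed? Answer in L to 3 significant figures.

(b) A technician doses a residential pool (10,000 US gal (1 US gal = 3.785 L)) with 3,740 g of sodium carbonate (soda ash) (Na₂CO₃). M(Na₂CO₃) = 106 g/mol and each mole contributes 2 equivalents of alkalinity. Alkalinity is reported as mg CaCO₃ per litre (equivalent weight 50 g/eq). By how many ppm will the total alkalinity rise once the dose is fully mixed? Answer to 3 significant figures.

(a) Volume: 185,000 US gal × 3.785 L/gal = 700,225 L.
(a) Alkalinity to neutralize: (140 − 85) = 55 mg/L as CaCO₃ × 700,225 L = 38,510 g as CaCO₃.
(a) Equivalents of H⁺ required: 38,510 ÷ 50 g/eq = 770.2 eq = 770.2 mol HCl.
(a) Mass of HCl: 770.2 × 36.5 = 28,110 g.
(a) Mass of 23.8% solution: 28,110 / 0.238 = 118,100 g.
(a) Volume: 118,100 g ÷ 1.19 g/mL = 99,270 mL.

(b) Volume: 10,000 US gal × 3.785 L/gal = 37,850 L.
(b) Moles of Na₂CO₃: 3,740 g ÷ 106 g/mol = 35.28 mol → 70.57 eq of alkalinity.
(b) As CaCO₃: 70.57 eq × 50 g/eq = 3528 g.
(b) Rise: 3528 g / 37,850 L × 1000 = 93.22 mg/L.

(a) 99.3 L; (b) 93.2 ppm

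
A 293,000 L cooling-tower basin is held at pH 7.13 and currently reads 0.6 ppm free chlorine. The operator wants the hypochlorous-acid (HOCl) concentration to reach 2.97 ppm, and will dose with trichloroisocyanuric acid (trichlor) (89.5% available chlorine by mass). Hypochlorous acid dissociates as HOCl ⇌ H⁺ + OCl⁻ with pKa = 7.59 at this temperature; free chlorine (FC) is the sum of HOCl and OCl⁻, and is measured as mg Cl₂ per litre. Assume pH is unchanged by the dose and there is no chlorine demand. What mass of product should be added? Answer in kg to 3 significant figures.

[OCl⁻]/[HOCl] = 10^(pH − pKa) = 10^(7.13 − 7.59) = 0.3467; fraction as HOCl = 1/(1 + 0.3467) = 0.7425.
Free chlorine required for 2.97 ppm HOCl: 2.97 / 0.7425 = 4 ppm.
FC to add: 4 − 0.6 = 3.4 mg/L as Cl₂.
Cl₂ equivalent: 3.4 mg/L × 293,000 L = 996.1 g.
Product at 89.5% available Cl: 996.1 / 0.895 = 1113 g.

1.11 kg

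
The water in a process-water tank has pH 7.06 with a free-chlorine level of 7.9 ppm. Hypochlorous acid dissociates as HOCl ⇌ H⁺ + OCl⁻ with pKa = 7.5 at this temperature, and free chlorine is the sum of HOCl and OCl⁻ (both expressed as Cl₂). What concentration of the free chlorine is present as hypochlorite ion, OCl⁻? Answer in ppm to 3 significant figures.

2.10 ppm

[OCl⁻]/[HOCl] = 10^(pH − pKa) = 10^(7.06 − 7.5) = 10^-0.44 = 0.3631.
Fraction as HOCl = 1 / (1 + 0.3631) = 0.7336.
OCl⁻ = (1 − 0.7336) × 7.9 ppm = 2.104 ppm.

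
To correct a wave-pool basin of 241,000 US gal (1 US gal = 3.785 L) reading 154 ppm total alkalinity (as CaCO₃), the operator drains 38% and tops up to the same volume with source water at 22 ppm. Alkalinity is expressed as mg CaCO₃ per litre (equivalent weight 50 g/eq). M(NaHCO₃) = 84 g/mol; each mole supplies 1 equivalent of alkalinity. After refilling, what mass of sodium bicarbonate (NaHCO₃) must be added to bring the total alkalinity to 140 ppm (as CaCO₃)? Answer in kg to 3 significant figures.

Volume: 241,000 US gal × 3.785 L/gal = 912,185 L.
After draining 38% and refilling: 154 × 0.62 + 22 × 0.38 = 103.84 ppm.
Deficit to target: 140 − 103.84 = 36.16 mg/L.
As CaCO₃: 36.16 mg/L × 912,185 L = 32,980 g; ÷ 50 g/eq ÷ 1 = 659.7 mol NaHCO₃.
Mass: 659.7 × 84 = 55,410 g.

55.4 kg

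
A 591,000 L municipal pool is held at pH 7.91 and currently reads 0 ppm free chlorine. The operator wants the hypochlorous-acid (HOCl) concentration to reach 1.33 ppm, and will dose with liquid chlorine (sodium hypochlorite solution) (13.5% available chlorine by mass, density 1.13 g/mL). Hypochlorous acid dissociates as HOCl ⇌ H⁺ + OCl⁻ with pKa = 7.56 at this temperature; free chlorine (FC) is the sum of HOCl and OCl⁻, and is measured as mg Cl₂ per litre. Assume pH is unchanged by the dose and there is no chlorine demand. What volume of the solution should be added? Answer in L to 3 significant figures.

[OCl⁻]/[HOCl] = 10^(pH − pKa) = 10^(7.91 − 7.56) = 2.239; fraction as HOCl = 1/(1 + 2.239) = 0.3088.
Free chlorine required for 1.33 ppm HOCl: 1.33 / 0.3088 = 4.307 ppm.
FC to add: 4.307 − 0 = 4.307 mg/L as Cl₂.
Cl₂ equivalent: 4.307 mg/L × 591,000 L = 2546 g.
Product at 13.5% available Cl: 2546 / 0.135 = 18,860 g.
Volume: 18,860 g ÷ 1.13 g/mL = 16,690 mL.

16.7 L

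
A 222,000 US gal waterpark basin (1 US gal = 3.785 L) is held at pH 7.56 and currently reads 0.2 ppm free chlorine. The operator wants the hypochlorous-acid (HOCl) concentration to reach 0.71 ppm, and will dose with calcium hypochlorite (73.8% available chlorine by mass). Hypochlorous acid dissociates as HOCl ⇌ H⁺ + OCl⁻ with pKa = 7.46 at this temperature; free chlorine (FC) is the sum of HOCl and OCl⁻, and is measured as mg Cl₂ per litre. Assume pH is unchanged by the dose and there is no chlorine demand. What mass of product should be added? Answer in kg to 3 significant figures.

1.60 kg

Volume: 222,000 US gal × 3.785 L/gal = 840,270 L.
[OCl⁻]/[HOCl] = 10^(pH − pKa) = 10^(7.56 − 7.46) = 1.259; fraction as HOCl = 1/(1 + 1.259) = 0.4427.
Free chlorine required for 0.71 ppm HOCl: 0.71 / 0.4427 = 1.604 ppm.
FC to add: 1.604 − 0.2 = 1.404 mg/L as Cl₂.
Cl₂ equivalent: 1.404 mg/L × 840,270 L = 1180 g.
Product at 73.8% available Cl: 1180 / 0.738 = 1598 g.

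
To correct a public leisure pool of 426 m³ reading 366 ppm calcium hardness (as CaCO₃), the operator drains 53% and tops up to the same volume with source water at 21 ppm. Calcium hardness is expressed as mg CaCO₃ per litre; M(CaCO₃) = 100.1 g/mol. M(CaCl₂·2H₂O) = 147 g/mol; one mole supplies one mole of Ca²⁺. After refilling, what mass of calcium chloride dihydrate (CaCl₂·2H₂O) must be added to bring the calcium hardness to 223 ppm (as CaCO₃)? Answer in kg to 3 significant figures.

Volume: 426 m³ = 426,000 L.
After draining 53% and refilling: 366 × 0.47 + 21 × 0.53 = 183.15 ppm.
Deficit to target: 223 − 183.15 = 39.85 mg/L.
As CaCO₃: 39.85 mg/L × 426,000 L = 16,980 g; ÷ 100.1 = 169.6 mol Ca²⁺.
Mass: 169.6 × 147 = 24,930 g.

24.9 kg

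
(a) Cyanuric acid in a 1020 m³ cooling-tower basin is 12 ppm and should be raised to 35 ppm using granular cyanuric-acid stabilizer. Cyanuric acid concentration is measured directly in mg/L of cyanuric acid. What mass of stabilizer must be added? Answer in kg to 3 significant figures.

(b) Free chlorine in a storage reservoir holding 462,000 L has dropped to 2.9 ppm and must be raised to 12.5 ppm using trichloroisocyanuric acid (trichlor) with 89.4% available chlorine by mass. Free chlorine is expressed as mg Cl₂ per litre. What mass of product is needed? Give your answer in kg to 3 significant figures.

(a) Volume: 1020 m³ = 1,020,000 L.
(a) CYA to add: (35 − 12) = 23 mg/L × 1,020,000 L = 23,460 g cyanuric acid.

(b) Chlorine deficit: 12.5 − 2.9 = 9.6 ppm = 9.6 mg/L as Cl₂.
(b) Cl₂ equivalent needed: 9.6 mg/L × 462,000 L = 4,435,000 mg = 4435 g.
(b) Product at 89.4% available chlorine: 4435 / 0.894 = 4961 g.

(a) 23.5 kg; (b) 4.96 kg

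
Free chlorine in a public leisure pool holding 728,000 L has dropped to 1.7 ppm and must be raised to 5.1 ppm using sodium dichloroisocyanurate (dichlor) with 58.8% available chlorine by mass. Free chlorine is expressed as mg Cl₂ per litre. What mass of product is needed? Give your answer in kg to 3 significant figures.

Chlorine deficit: 5.1 − 1.7 = 3.4 ppm = 3.4 mg/L as Cl₂.
Cl₂ equivalent needed: 3.4 mg/L × 728,000 L = 2,475,000 mg = 2475 g.
Product at 58.8% available chlorine: 2475 / 0.588 = 4210 g.

4.21 kg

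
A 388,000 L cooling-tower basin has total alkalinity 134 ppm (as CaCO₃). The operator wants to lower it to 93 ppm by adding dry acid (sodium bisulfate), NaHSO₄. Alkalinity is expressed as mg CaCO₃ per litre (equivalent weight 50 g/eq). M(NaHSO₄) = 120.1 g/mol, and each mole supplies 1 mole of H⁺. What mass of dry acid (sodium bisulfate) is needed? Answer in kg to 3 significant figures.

Alkalinity to neutralize: (134 − 93) = 41 mg/L as CaCO₃ × 388,000 L = 15,910 g as CaCO₃.
Equivalents of H⁺ required: 15,910 ÷ 50 g/eq = 318.2 eq = 318.2 mol NaHSO₄.
Mass of NaHSO₄: 318.2 × 120.1 = 38,210 g.

38.2 kg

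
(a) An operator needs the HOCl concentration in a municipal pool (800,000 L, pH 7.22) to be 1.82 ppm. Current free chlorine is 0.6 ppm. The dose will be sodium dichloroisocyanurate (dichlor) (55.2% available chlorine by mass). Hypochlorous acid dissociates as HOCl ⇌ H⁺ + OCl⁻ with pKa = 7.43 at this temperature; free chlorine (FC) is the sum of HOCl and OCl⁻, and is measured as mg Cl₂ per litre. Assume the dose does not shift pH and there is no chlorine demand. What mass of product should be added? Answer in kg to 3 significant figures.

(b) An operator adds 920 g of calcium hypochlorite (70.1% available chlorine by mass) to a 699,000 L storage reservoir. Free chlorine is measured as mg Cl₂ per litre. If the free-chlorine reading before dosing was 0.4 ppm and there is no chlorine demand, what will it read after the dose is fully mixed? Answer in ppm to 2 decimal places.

(a) 3.39 kg; (b) 1.32 ppm

(a) [OCl⁻]/[HOCl] = 10^(pH − pKa) = 10^(7.22 − 7.43) = 0.6166; fraction as HOCl = 1/(1 + 0.6166) = 0.6186.
(a) Free chlorine required for 1.82 ppm HOCl: 1.82 / 0.6186 = 2.942 ppm.
(a) FC to add: 2.942 − 0.6 = 2.342 mg/L as Cl₂.
(a) Cl₂ equivalent: 2.342 mg/L × 800,000 L = 1874 g.
(a) Product at 55.2% available Cl: 1874 / 0.552 = 3394 g.

(b) Available chlorine delivered: 920 g × 0.701 = 644.9 g as Cl₂.
(b) Concentration rise: 644.9 g / 699,000 L = 0.9226 mg/L = 0.92 ppm.
(b) Final FC: 0.4 + 0.92 = 1.32 ppm.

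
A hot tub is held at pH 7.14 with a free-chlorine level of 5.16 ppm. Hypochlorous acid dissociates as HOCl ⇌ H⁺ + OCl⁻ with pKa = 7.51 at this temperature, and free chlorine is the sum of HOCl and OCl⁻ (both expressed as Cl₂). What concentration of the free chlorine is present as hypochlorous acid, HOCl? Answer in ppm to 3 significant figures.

3.62 ppm

[OCl⁻]/[HOCl] = 10^(pH − pKa) = 10^(7.14 − 7.51) = 10^-0.37 = 0.4266.
Fraction as HOCl = 1 / (1 + 0.4266) = 0.701.
HOCl = 0.701 × 5.16 ppm = 3.617 ppm.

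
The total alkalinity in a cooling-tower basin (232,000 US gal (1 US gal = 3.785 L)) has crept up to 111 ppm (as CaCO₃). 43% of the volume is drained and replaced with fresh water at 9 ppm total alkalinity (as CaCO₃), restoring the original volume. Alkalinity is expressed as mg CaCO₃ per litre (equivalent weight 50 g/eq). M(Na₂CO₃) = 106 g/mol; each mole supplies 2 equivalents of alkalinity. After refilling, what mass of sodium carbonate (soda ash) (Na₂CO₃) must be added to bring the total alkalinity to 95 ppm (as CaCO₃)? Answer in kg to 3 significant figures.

25.9 kg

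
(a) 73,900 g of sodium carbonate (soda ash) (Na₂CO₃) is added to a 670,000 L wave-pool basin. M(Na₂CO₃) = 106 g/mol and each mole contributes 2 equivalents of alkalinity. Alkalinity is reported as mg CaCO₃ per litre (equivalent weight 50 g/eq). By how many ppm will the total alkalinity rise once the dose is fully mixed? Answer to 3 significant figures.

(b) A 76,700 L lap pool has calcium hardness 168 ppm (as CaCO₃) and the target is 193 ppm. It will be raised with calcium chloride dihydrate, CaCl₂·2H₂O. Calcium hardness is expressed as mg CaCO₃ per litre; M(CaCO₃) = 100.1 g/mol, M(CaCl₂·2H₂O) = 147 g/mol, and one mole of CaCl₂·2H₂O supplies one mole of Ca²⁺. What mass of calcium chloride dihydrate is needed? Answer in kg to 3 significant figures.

(a) 104 ppm; (b) 2.82 kg

(a) Moles of Na₂CO₃: 73,900 g ÷ 106 g/mol = 697.2 mol → 1394 eq of alkalinity.
(a) As CaCO₃: 1394 eq × 50 g/eq = 69,720 g.
(a) Rise: 69,720 g / 670,000 L × 1000 = 104.1 mg/L.

(b) Hardness to add: (193 − 168) = 25 mg/L as CaCO₃ × 76,700 L = 1918 g as CaCO₃.
(b) Moles of Ca²⁺ (1 mol Ca²⁺ ≡ 1 mol CaCO₃): 1918 / 100.1 g/mol = 19.16 mol.
(b) Mass of CaCl₂·2H₂O: 19.16 × 147 = 2816 g.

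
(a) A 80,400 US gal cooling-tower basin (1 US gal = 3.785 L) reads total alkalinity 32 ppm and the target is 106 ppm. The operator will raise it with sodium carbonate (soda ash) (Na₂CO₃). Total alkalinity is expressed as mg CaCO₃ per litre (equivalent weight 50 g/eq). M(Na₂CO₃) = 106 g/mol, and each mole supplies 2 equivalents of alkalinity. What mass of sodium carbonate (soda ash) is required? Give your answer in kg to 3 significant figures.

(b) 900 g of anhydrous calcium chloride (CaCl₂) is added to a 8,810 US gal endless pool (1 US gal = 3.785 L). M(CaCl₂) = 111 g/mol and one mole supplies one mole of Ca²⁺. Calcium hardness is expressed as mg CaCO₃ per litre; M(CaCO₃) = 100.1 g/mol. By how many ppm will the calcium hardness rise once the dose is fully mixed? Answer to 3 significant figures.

(a) Volume: 80,400 US gal × 3.785 L/gal = 304,314 L.
(a) Alkalinity to add: (106 − 32) = 74 mg/L as CaCO₃ × 304,314 L = 22,520 g as CaCO₃.
(a) Equivalents: 22,520 g ÷ 50 g/eq = 450.4 eq.
(a) Each mole of Na₂CO₃ supplies 2 eq, so 450.4 / 2 = 225.2 mol.
(a) Mass: 225.2 mol × 106 g/mol = 23,870 g.

(b) Volume: 8,810 US gal × 3.785 L/gal = 33,346 L.
(b) Moles of Ca²⁺: 900 g ÷ 111 g/mol = 8.108 mol.
(b) As CaCO₃: 8.108 mol × 100.1 g/mol = 811.6 g.
(b) Rise: 811.6 g / 33,346 L × 1000 = 24.34 mg/L.

(a) 23.9 kg; (b) 24.3 ppm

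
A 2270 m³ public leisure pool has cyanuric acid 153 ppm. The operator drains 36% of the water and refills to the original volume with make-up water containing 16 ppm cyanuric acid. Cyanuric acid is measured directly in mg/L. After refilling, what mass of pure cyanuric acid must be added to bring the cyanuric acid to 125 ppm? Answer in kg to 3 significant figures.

Volume: 2270 m³ = 2,270,000 L.
After draining 36% and refilling: 153 × 0.64 + 16 × 0.36 = 103.68 ppm.
Deficit to target: 125 − 103.68 = 21.32 mg/L.
Mass: 21.32 mg/L × 2,270,000 L = 48,400 g cyanuric acid.

48.4 kg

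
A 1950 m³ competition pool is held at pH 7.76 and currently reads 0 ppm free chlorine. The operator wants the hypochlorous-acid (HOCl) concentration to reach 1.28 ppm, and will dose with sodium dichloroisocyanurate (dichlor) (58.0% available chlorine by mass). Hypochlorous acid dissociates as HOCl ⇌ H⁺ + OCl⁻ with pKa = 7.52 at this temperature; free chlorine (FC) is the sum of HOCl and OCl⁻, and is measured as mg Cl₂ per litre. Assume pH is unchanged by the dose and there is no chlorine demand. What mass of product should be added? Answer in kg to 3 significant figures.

11.8 kg

Volume: 1950 m³ = 1,950,000 L.
[OCl⁻]/[HOCl] = 10^(pH − pKa) = 10^(7.76 − 7.52) = 1.738; fraction as HOCl = 1/(1 + 1.738) = 0.3653.
Free chlorine required for 1.28 ppm HOCl: 1.28 / 0.3653 = 3.504 ppm.
FC to add: 3.504 − 0 = 3.504 mg/L as Cl₂.
Cl₂ equivalent: 3.504 mg/L × 1,950,000 L = 6834 g.
Product at 58.0% available Cl: 6834 / 0.58 = 11,780 g.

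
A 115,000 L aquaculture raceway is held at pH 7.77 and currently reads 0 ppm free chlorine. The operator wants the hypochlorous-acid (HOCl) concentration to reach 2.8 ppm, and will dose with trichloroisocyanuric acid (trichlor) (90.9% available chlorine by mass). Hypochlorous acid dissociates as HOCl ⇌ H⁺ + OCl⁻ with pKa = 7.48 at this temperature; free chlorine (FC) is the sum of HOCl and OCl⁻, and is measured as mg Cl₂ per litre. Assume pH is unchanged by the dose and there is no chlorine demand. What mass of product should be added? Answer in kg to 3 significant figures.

[OCl⁻]/[HOCl] = 10^(pH − pKa) = 10^(7.77 − 7.48) = 1.95; fraction as HOCl = 1/(1 + 1.95) = 0.339.
Free chlorine required for 2.8 ppm HOCl: 2.8 / 0.339 = 8.26 ppm.
FC to add: 8.26 − 0 = 8.26 mg/L as Cl₂.
Cl₂ equivalent: 8.26 mg/L × 115,000 L = 949.8 g.
Product at 90.9% available Cl: 949.8 / 0.909 = 1045 g.

1.04 kg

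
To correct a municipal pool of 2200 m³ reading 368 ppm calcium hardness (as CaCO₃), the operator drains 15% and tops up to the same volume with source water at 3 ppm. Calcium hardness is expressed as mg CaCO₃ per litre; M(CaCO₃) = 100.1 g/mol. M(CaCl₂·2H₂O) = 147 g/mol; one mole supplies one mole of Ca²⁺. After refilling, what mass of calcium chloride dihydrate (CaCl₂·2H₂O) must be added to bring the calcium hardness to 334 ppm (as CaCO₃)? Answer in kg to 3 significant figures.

Volume: 2200 m³ = 2,200,000 L.
After draining 15% and refilling: 368 × 0.85 + 3 × 0.15 = 313.25 ppm.
Deficit to target: 334 − 313.25 = 20.75 mg/L.
As CaCO₃: 20.75 mg/L × 2,200,000 L = 45,650 g; ÷ 100.1 = 456 mol Ca²⁺.
Mass: 456 × 147 = 67,040 g.

67.0 kg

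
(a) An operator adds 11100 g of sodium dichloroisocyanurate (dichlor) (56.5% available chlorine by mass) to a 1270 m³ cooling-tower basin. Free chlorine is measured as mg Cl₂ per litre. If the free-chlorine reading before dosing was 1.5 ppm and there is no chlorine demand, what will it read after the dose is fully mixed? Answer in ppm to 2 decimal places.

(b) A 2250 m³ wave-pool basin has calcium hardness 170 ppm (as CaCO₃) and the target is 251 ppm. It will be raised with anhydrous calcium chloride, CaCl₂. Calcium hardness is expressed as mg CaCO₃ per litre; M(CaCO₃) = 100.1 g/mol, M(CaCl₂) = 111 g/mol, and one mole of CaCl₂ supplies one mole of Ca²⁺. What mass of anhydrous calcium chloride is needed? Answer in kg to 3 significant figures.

(a) Volume: 1270 m³ = 1,270,000 L.
(a) Available chlorine delivered: 11,100 g × 0.565 = 6271 g as Cl₂.
(a) Concentration rise: 6271 g / 1,270,000 L = 4.938 mg/L = 4.94 ppm.
(a) Final FC: 1.5 + 4.94 = 6.44 ppm.

(b) Volume: 2250 m³ = 2,250,000 L.
(b) Hardness to add: (251 − 170) = 81 mg/L as CaCO₃ × 2,250,000 L = 182,200 g as CaCO₃.
(b) Moles of Ca²⁺ (1 mol Ca²⁺ ≡ 1 mol CaCO₃): 182,200 / 100.1 g/mol = 1821 mol.
(b) Mass of CaCl₂: 1821 × 111 = 202,100 g.

(a) 6.44 ppm; (b) 202 kg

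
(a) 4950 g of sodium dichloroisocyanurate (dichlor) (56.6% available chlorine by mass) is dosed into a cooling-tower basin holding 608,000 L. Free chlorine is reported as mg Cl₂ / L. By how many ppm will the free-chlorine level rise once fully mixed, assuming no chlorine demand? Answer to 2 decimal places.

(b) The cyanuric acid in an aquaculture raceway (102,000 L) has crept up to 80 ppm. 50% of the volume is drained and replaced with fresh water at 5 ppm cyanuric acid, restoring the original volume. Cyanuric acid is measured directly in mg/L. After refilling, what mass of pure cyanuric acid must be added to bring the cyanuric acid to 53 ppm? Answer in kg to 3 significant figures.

(a) 4.61 ppm; (b) 1.07 kg

(a) Available chlorine delivered: 4950 g × 0.566 = 2802 g as Cl₂.
(a) Concentration rise: 2802 g / 608,000 L = 4.608 mg/L = 4.61 ppm.

(b) After draining 50% and refilling: 80 × 0.50 + 5 × 0.50 = 42.5 ppm.
(b) Deficit to target: 53 − 42.5 = 10.5 mg/L.
(b) Mass: 10.5 mg/L × 102,000 L = 1071 g cyanuric acid.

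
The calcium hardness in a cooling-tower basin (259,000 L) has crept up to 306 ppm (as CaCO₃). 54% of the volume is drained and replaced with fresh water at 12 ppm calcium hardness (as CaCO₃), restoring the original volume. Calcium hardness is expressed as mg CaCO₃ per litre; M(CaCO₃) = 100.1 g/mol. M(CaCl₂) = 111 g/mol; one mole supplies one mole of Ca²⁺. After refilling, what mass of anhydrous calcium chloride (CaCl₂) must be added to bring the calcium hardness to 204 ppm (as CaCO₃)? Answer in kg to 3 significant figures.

16.3 kg

After draining 54% and refilling: 306 × 0.46 + 12 × 0.54 = 147.24 ppm.
Deficit to target: 204 − 147.24 = 56.76 mg/L.
As CaCO₃: 56.76 mg/L × 259,000 L = 14,700 g; ÷ 100.1 = 146.9 mol Ca²⁺.
Mass: 146.9 × 111 = 16,300 g.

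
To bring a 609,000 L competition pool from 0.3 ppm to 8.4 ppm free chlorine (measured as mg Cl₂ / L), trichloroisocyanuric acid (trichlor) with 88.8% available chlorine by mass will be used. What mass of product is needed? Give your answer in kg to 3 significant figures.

Chlorine deficit: 8.4 − 0.3 = 8.1 ppm = 8.1 mg/L as Cl₂.
Cl₂ equivalent needed: 8.1 mg/L × 609,000 L = 4,933,000 mg = 4933 g.
Product at 88.8% available chlorine: 4933 / 0.888 = 5555 g.

5.56 kg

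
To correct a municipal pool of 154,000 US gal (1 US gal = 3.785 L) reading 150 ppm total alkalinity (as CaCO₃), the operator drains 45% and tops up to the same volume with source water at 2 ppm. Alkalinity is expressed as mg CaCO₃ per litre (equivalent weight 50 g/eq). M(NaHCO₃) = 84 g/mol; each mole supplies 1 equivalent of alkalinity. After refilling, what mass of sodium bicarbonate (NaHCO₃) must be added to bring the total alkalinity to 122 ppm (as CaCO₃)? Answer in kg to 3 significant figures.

Volume: 154,000 US gal × 3.785 L/gal = 582,890 L.
After draining 45% and refilling: 150 × 0.55 + 2 × 0.45 = 83.4 ppm.
Deficit to target: 122 − 83.4 = 38.6 mg/L.
As CaCO₃: 38.6 mg/L × 582,890 L = 22,500 g; ÷ 50 g/eq ÷ 1 = 450 mol NaHCO₃.
Mass: 450 × 84 = 37,800 g.

37.8 kg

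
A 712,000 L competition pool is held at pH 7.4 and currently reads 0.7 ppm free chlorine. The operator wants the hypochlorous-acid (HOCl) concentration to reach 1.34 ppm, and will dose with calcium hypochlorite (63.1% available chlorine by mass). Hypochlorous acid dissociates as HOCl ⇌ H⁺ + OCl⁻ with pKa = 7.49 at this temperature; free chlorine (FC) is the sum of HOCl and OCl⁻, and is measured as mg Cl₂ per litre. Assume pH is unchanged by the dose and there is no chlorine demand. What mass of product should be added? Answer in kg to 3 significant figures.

[OCl⁻]/[HOCl] = 10^(pH − pKa) = 10^(7.4 − 7.49) = 0.8128; fraction as HOCl = 1/(1 + 0.8128) = 0.5516.
Free chlorine required for 1.34 ppm HOCl: 1.34 / 0.5516 = 2.429 ppm.
FC to add: 2.429 − 0.7 = 1.729 mg/L as Cl₂.
Cl₂ equivalent: 1.729 mg/L × 712,000 L = 1231 g.
Product at 63.1% available Cl: 1231 / 0.631 = 1951 g.

1.95 kg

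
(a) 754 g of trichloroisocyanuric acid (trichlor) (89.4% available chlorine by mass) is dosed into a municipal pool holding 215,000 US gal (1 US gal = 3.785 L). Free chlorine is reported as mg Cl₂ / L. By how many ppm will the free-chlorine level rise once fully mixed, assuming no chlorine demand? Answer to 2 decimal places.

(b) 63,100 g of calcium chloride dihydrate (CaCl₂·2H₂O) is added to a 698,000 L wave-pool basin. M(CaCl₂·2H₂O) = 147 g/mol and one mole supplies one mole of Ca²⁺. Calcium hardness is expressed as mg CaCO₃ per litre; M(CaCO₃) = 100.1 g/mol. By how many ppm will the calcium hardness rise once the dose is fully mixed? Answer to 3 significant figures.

(a) 0.83 ppm; (b) 61.6 ppm

(a) Volume: 215,000 US gal × 3.785 L/gal = 813,775 L.
(a) Available chlorine delivered: 754 g × 0.894 = 674.1 g as Cl₂.
(a) Concentration rise: 674.1 g / 813,775 L = 0.8283 mg/L = 0.83 ppm.

(b) Moles of Ca²⁺: 63,100 g ÷ 147 g/mol = 429.3 mol.
(b) As CaCO₃: 429.3 mol × 100.1 g/mol = 42,970 g.
(b) Rise: 42,970 g / 698,000 L × 1000 = 61.56 mg/L.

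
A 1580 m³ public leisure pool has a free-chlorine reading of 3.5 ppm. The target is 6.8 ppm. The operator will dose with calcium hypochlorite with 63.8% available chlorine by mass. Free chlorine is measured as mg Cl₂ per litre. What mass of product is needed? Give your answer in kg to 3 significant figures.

8.17 kg

Volume: 1580 m³ = 1,580,000 L.
Chlorine deficit: 6.8 − 3.5 = 3.3 ppm = 3.3 mg/L as Cl₂.
Cl₂ equivalent needed: 3.3 mg/L × 1,580,000 L = 5,214,000 mg = 5214 g.
Product at 63.8% available chlorine: 5214 / 0.638 = 8172 g.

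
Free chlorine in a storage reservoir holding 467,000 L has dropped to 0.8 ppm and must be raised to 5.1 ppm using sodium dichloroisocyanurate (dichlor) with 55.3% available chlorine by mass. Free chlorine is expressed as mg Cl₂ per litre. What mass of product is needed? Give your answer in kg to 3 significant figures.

Chlorine deficit: 5.1 − 0.8 = 4.3 ppm = 4.3 mg/L as Cl₂.
Cl₂ equivalent needed: 4.3 mg/L × 467,000 L = 2,008,000 mg = 2008 g.
Product at 55.3% available chlorine: 2008 / 0.553 = 3631 g.

3.63 kg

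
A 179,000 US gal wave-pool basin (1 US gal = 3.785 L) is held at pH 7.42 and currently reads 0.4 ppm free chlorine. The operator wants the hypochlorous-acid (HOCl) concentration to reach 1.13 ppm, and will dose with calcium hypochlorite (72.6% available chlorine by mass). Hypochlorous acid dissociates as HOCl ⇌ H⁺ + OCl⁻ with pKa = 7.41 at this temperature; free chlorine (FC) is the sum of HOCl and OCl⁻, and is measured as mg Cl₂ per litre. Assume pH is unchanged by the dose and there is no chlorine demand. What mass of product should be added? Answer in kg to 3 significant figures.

Volume: 179,000 US gal × 3.785 L/gal = 677,515 L.
[OCl⁻]/[HOCl] = 10^(pH − pKa) = 10^(7.42 − 7.41) = 1.023; fraction as HOCl = 1/(1 + 1.023) = 0.4942.
Free chlorine required for 1.13 ppm HOCl: 1.13 / 0.4942 = 2.286 ppm.
FC to add: 2.286 − 0.4 = 1.886 mg/L as Cl₂.
Cl₂ equivalent: 1.886 mg/L × 677,515 L = 1278 g.
Product at 72.6% available Cl: 1278 / 0.726 = 1760 g.

1.76 kg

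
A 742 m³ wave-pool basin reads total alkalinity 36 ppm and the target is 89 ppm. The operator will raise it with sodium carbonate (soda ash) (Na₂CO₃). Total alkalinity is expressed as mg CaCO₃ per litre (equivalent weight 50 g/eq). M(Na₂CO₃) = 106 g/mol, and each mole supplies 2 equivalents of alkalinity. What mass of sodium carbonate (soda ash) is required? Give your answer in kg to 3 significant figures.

Volume: 742 m³ = 742,000 L.
Alkalinity to add: (89 − 36) = 53 mg/L as CaCO₃ × 742,000 L = 39,330 g as CaCO₃.
Equivalents: 39,330 g ÷ 50 g/eq = 786.5 eq.
Each mole of Na₂CO₃ supplies 2 eq, so 786.5 / 2 = 393.3 mol.
Mass: 393.3 mol × 106 g/mol = 41,690 g.

41.7 kg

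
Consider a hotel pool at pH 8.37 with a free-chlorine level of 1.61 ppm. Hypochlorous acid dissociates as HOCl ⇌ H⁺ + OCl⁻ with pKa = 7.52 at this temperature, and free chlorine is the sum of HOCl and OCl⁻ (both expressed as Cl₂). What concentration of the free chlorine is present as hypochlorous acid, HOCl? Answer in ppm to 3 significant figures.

0.199 ppm

[OCl⁻]/[HOCl] = 10^(pH − pKa) = 10^(8.37 − 7.52) = 10^0.85 = 7.079.
Fraction as HOCl = 1 / (1 + 7.079) = 0.1238.
HOCl = 0.1238 × 1.61 ppm = 0.1993 ppm.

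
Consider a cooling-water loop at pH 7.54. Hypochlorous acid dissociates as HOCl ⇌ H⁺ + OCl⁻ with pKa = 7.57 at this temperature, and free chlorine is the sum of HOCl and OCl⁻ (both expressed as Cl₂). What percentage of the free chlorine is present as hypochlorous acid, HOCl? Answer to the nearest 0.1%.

[OCl⁻]/[HOCl] = 10^(pH − pKa) = 10^(7.54 − 7.57) = 10^-0.03 = 0.9333.
Fraction as HOCl = 1 / (1 + 0.9333) = 0.5173.

51.7%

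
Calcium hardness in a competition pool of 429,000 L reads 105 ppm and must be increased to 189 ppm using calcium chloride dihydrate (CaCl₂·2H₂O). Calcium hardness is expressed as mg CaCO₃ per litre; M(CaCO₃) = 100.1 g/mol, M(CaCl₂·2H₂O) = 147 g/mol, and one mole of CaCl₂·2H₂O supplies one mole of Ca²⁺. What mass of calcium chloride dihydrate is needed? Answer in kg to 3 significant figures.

Hardness to add: (189 − 105) = 84 mg/L as CaCO₃ × 429,000 L = 36,040 g as CaCO₃.
Moles of Ca²⁺ (1 mol Ca²⁺ ≡ 1 mol CaCO₃): 36,040 / 100.1 g/mol = 360 mol.
Mass of CaCl₂·2H₂O: 360 × 147 = 52,920 g.

52.9 kg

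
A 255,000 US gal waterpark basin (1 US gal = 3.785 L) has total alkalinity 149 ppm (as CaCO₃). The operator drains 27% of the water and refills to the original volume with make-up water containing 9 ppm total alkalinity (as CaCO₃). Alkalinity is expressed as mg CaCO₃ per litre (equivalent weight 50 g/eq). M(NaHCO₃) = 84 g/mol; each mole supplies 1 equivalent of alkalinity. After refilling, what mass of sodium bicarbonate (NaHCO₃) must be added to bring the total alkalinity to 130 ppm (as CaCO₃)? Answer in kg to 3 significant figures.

Volume: 255,000 US gal × 3.785 L/gal = 965,175 L.
After draining 27% and refilling: 149 × 0.73 + 9 × 0.27 = 111.2 ppm.
Deficit to target: 130 − 111.2 = 18.8 mg/L.
As CaCO₃: 18.8 mg/L × 965,175 L = 18,150 g; ÷ 50 g/eq ÷ 1 = 362.9 mol NaHCO₃.
Mass: 362.9 × 84 = 30,480 g.

30.5 kg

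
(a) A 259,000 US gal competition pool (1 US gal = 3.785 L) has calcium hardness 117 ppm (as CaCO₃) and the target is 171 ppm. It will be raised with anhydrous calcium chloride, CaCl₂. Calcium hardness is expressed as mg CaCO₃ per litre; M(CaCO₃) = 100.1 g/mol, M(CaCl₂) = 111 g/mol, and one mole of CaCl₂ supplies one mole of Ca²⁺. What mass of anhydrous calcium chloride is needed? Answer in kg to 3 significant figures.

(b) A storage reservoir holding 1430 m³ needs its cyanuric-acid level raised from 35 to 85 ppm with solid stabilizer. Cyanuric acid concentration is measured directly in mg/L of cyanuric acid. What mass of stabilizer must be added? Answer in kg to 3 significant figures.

(a) 58.7 kg; (b) 71.5 kg

(a) Volume: 259,000 US gal × 3.785 L/gal = 980,315 L.
(a) Hardness to add: (171 − 117) = 54 mg/L as CaCO₃ × 980,315 L = 52,940 g as CaCO₃.
(a) Moles of Ca²⁺ (1 mol Ca²⁺ ≡ 1 mol CaCO₃): 52,940 / 100.1 g/mol = 528.8 mol.
(a) Mass of CaCl₂: 528.8 × 111 = 58,700 g.

(b) Volume: 1430 m³ = 1,430,000 L.
(b) CYA to add: (85 − 35) = 50 mg/L × 1,430,000 L = 71,500 g cyanuric acid.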